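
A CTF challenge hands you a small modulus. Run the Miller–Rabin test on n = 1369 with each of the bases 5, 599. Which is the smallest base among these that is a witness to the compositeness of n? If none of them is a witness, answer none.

5

n − 1 = 1368 = 2^3 · 171, so s = 3 and d = 171.
Base 5: x_0 = 5^171 mod 1369 = 845. x_0 is neither 1 nor 1368, so continue squaring. x_1 = 845^2 mod 1369 = 776. x_2 = 776^2 mod 1369 = 1185. Reached i = s−1 = 2 without hitting −1: 5 is a Miller–Rabin witness and 1369 is composite.
Base 599: x_0 = 599^171 mod 1369 = 667. x_0 is neither 1 nor 1368, so continue squaring. x_1 = 667^2 mod 1369 = 1333. x_2 = 1333^2 mod 1369 = 1296. Reached i = s−1 = 2 without hitting −1: 599 is a Miller–Rabin witness and 1369 is composite.
The smallest witness among the given bases is 5.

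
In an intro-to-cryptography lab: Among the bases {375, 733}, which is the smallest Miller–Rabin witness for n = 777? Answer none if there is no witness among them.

n − 1 = 776 = 2^3 · 97, so s = 3 and d = 97.
Base 375: x_0 = 375^97 mod 777 = 648. x_0 is neither 1 nor 776, so continue squaring. x_1 = 648^2 mod 777 = 324. x_2 = 324^2 mod 777 = 81. Reached i = s−1 = 2 without hitting −1: 375 is a Miller–Rabin witness and 777 is composite.
Base 733: x_0 = 733^97 mod 777 = 40. x_0 is neither 1 nor 776, so continue squaring. x_1 = 40^2 mod 777 = 46. x_2 = 46^2 mod 777 = 562. Reached i = s−1 = 2 without hitting −1: 733 is a Miller–Rabin witness and 777 is composite.
The smallest witness among the given bases is 375.

375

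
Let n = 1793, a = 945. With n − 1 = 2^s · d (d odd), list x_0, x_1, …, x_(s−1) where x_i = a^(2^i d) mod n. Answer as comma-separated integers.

758, 804, 936, 1112, 1167, 1002, 1717, 397

n − 1 = 1792 = 2^8 · 7, so s = 8 and d = 7.
x_0 = 945^7 mod 1793 = 758.
x_1 = 758^2 mod 1793 = 804.
x_2 = 804^2 mod 1793 = 936.
x_3 = 936^2 mod 1793 = 1112.
x_4 = 1112^2 mod 1793 = 1167.
x_5 = 1167^2 mod 1793 = 1002.
x_6 = 1002^2 mod 1793 = 1717.
x_7 = 1717^2 mod 1793 = 397.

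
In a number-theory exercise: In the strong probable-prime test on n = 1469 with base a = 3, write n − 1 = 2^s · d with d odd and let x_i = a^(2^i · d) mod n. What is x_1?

1192

n − 1 = 1468 = 2^2 · 367, so s = 2 and d = 367.
x_0 = 3^367 mod 1469 = 1290.
x_1 = 1290^2 mod 1469 = 1192.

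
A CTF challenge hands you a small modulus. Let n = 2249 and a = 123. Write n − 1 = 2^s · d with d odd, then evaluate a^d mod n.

n − 1 = 2248 = 2^3 · 281, so s = 3 and d = 281.
Repeated squaring mod 2249: 123^1 ≡ 123, 123^2 ≡ 1635, 123^4 ≡ 1413, 123^8 ≡ 1706, 123^16 ≡ 230, 123^32 ≡ 1173, 123^64 ≡ 1790, 123^128 ≡ 1524, 123^256 ≡ 1608.
281 = 256 + 16 + 8 + 1, so 123^281 ≡ 1608·230·1706·123 ≡ 28 (mod 2249).

28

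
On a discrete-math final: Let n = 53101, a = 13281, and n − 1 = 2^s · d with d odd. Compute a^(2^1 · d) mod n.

53100

n − 1 = 53100 = 2^2 · 13275, so s = 2 and d = 13275.
x_0 = 13281^13275 mod 53101 = 51926.
x_1 = 51926^2 mod 53101 = 53100.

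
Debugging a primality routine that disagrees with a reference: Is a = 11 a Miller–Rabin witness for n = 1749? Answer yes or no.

yes

n − 1 = 1748 = 2^2 · 437, so s = 2 and d = 437.
x_0 = 11^437 mod 1749 = 308.
x_0 is neither 1 nor 1748, so continue squaring.
x_1 = 308^2 mod 1749 = 418.
Reached i = s−1 = 1 without hitting −1: 11 is a Miller–Rabin witness and 1749 is composite.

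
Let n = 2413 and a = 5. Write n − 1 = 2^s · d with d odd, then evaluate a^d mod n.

476

n − 1 = 2412 = 2^2 · 603, so s = 2 and d = 603.
By repeated squaring, 5^603 ≡ 476 (mod 2413).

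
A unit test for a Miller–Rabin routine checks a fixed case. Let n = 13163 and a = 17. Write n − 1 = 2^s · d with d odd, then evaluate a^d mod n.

n − 1 = 13162 = 2^1 · 6581, so s = 1 and d = 6581.
17^6581 mod 13163 = 13162.

13162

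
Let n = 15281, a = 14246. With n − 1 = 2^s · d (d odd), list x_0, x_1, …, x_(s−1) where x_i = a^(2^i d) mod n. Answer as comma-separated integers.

6476, 7512, 12692, 9843

n − 1 = 15280 = 2^4 · 955, so s = 4 and d = 955.
x_0 = 14246^955 mod 15281 = 6476.
x_1 = 6476^2 mod 15281 = 7512.
x_2 = 7512^2 mod 15281 = 12692.
x_3 = 12692^2 mod 15281 = 9843.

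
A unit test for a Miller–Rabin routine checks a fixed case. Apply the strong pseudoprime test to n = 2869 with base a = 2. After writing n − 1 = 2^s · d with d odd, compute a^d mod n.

n − 1 = 2868 = 2^2 · 717, so s = 2 and d = 717.
2^717 mod 2869 = 1076.

1076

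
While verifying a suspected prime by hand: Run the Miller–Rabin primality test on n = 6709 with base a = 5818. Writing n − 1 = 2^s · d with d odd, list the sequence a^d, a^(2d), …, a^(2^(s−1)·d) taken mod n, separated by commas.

n − 1 = 6708 = 2^2 · 1677, so s = 2 and d = 1677.
x_0 = 5818^1677 mod 6709 = 2150.
x_1 = 2150^2 mod 6709 = 6708.

2150, 6708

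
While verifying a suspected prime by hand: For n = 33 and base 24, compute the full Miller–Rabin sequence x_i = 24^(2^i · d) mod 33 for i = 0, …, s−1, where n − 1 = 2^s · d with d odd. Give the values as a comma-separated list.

24, 15, 27, 3, 9

n − 1 = 32 = 2^5 · 1, so s = 5 and d = 1.
x_0 = 24^1 mod 33 = 24.
x_1 = 24^2 mod 33 = 15.
x_2 = 15^2 mod 33 = 27.
x_3 = 27^2 mod 33 = 3.
x_4 = 3^2 mod 33 = 9.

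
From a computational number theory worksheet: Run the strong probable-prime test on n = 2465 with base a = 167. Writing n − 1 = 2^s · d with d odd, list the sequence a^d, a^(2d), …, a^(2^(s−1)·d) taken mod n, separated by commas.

2232, 59, 1016, 1886, 1

n − 1 = 2464 = 2^5 · 77, so s = 5 and d = 77.
x_0 = 167^77 mod 2465 = 2232.
x_1 = 2232^2 mod 2465 = 59.
x_2 = 59^2 mod 2465 = 1016.
x_3 = 1016^2 mod 2465 = 1886.
x_4 = 1886^2 mod 2465 = 1.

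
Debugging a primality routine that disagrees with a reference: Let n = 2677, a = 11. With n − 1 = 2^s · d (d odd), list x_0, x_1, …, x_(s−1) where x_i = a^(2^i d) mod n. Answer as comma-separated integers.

1, 1

n − 1 = 2676 = 2^2 · 669, so s = 2 and d = 669.
x_0 = 11^669 mod 2677 = 1.
x_1 = 1^2 mod 2677 = 1.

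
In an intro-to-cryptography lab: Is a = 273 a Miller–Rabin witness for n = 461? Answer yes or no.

n − 1 = 460 = 2^2 · 115, so s = 2 and d = 115.
x_0 = 273^115 mod 461 = 48.
x_0 is neither 1 nor 460, so continue squaring.
x_1 = 48^2 mod 461 = 460.
x_1 ≡ −1, so 273 is not a witness.

no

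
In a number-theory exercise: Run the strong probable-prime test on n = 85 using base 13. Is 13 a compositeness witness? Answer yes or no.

no

n − 1 = 84 = 2^2 · 21, so s = 2 and d = 21.
Repeated squaring mod 85: 13^1 ≡ 13, 13^2 ≡ 84, 13^4 ≡ 1, 13^8 ≡ 1, 13^16 ≡ 1.
21 = 16 + 4 + 1, so 13^21 ≡ 1·1·13 ≡ 13 (mod 85).
x_0 = 13^21 mod 85 = 13.
x_0 is neither 1 nor 84, so continue squaring.
x_1 = 13^2 mod 85 = 84.
x_1 ≡ −1, so 13 is not a witness.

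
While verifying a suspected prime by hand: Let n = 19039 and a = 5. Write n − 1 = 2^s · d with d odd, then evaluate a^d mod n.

15135

n − 1 = 19038 = 2^1 · 9519, so s = 1 and d = 9519.
Repeated squaring mod 19039: 5^1 ≡ 5, 5^2 ≡ 25, 5^4 ≡ 625, 5^8 ≡ 9845, 5^16 ≡ 15515, 5^32 ≡ 5148, 5^64 ≡ 18655, 5^128 ≡ 14183, 5^256 ≡ 10454, 5^512 ≡ 2256, 5^1024 ≡ 6123, 5^2048 ≡ 3338, 5^4096 ≡ 4429, 5^8192 ≡ 5871.
9519 = 8192 + 1024 + 256 + 32 + 8 + 4 + 2 + 1, so 5^9519 ≡ 5871·6123·10454·5148·9845·625·25·5 ≡ 15135 (mod 19039).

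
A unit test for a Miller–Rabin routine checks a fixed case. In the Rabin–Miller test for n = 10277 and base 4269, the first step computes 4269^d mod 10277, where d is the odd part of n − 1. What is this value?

5369

n − 1 = 10276 = 2^2 · 2569, so s = 2 and d = 2569.
Repeated squaring mod 10277: 4269^1 ≡ 4269, 4269^2 ≡ 3240, 4269^4 ≡ 4783, 4269^8 ≡ 487, 4269^16 ≡ 798, 4269^32 ≡ 9907, 4269^64 ≡ 3299, 4269^128 ≡ 58, 4269^256 ≡ 3364, 4269^512 ≡ 1519, 4269^1024 ≡ 5313, 4269^2048 ≡ 7327.
2569 = 2048 + 512 + 8 + 1, so 4269^2569 ≡ 7327·1519·487·4269 ≡ 5369 (mod 10277).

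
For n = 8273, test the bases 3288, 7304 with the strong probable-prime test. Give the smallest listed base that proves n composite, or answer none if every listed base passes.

none

n − 1 = 8272 = 2^4 · 517, so s = 4 and d = 517.
Base 3288: x_0 = 3288^517 mod 8273 = 2162. x_0 is neither 1 nor 8272, so continue squaring. x_1 = 2162^2 mod 8273 = 8272. x_1 ≡ −1, so 3288 is not a witness.
Base 7304: x_0 = 7304^517 mod 8273 = 528. x_0 is neither 1 nor 8272, so continue squaring. x_1 = 528^2 mod 8273 = 5775. x_2 = 5775^2 mod 8273 = 2162. x_3 = 2162^2 mod 8273 = 8272. x_3 ≡ −1, so 7304 is not a witness.
No listed base is a witness for 8273.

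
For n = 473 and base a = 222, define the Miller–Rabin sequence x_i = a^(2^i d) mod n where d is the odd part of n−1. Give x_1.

n − 1 = 472 = 2^3 · 59, so s = 3 and d = 59.
x_0 = 222^59 mod 473 = 424.
x_1 = 424^2 mod 473 = 36.

36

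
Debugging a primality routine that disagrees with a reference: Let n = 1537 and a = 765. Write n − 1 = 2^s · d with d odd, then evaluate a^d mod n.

1302

n − 1 = 1536 = 2^9 · 3, so s = 9 and d = 3.
765^3 mod 1537 = 1302.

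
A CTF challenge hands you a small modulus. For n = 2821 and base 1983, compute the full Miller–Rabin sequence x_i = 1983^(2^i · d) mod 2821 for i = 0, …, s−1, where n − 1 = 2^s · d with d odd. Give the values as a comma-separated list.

1828, 1520

n − 1 = 2820 = 2^2 · 705, so s = 2 and d = 705.
x_0 = 1983^705 mod 2821 = 1828.
x_1 = 1828^2 mod 2821 = 1520.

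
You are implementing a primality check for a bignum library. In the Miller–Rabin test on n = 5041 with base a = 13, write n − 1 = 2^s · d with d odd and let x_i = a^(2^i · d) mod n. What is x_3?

n − 1 = 5040 = 2^4 · 315, so s = 4 and d = 315.
x_0 = 13^315 mod 5041 = 638.
x_1 = 638^2 mod 5041 = 3764.
x_2 = 3764^2 mod 5041 = 2486.
x_3 = 2486^2 mod 5041 = 4971.

4971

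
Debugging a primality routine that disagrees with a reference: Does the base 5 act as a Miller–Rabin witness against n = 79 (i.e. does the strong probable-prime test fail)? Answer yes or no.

n − 1 = 78 = 2^1 · 39, so s = 1 and d = 39.
x_0 = 5^39 mod 79 = 1.
x_0 = 1, so 5 is not a witness.

no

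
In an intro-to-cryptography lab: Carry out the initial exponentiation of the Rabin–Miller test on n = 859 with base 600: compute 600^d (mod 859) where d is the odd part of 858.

n − 1 = 858 = 2^1 · 429, so s = 1 and d = 429.
By repeated squaring, 600^429 ≡ 1 (mod 859).

1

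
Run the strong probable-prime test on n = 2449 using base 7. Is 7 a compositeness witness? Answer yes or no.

yes

n − 1 = 2448 = 2^4 · 153, so s = 4 and d = 153.
By repeated squaring, 7^153 ≡ 436 (mod 2449).
x_0 = 7^153 mod 2449 = 436.
x_0 is neither 1 nor 2448, so continue squaring.
x_1 = 436^2 mod 2449 = 1523.
x_2 = 1523^2 mod 2449 = 326.
x_3 = 326^2 mod 2449 = 969.
Reached i = s−1 = 3 without hitting −1: 7 is a Miller–Rabin witness and 2449 is composite.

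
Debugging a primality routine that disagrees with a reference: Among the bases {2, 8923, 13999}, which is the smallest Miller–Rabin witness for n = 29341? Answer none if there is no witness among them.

n − 1 = 29340 = 2^2 · 7335, so s = 2 and d = 7335.
Base 2: x_0 = 2^7335 mod 29341 = 26424. x_0 is neither 1 nor 29340, so continue squaring. x_1 = 26424^2 mod 29341 = 29340. x_1 ≡ −1, so 2 is not a witness.
Base 8923: x_0 = 8923^7335 mod 29341 = 7431. x_0 is neither 1 nor 29340, so continue squaring. x_1 = 7431^2 mod 29341 = 29340. x_1 ≡ −1, so 8923 is not a witness.
Base 13999: x_0 = 13999^7335 mod 29341 = 13980. x_0 is neither 1 nor 29340, so continue squaring. x_1 = 13980^2 mod 29341 = 29340. x_1 ≡ −1, so 13999 is not a witness.
No listed base is a witness for 29341.

none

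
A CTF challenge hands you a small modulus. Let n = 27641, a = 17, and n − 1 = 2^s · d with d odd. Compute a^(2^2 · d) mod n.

15520

n − 1 = 27640 = 2^3 · 3455, so s = 3 and d = 3455.
x_0 = 17^3455 mod 27641 = 25985.
x_1 = 25985^2 mod 27641 = 5877.
x_2 = 5877^2 mod 27641 = 15520.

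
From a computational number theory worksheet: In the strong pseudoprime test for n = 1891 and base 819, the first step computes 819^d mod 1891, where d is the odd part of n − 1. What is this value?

n − 1 = 1890 = 2^1 · 945, so s = 1 and d = 945.
Repeated squaring mod 1891: 819^1 ≡ 819, 819^2 ≡ 1347, 819^4 ≡ 940, 819^8 ≡ 503, 819^16 ≡ 1506, 819^32 ≡ 727, 819^64 ≡ 940, 819^128 ≡ 503, 819^256 ≡ 1506, 819^512 ≡ 727.
945 = 512 + 256 + 128 + 32 + 16 + 1, so 819^945 ≡ 727·1506·503·727·1506·819 ≡ 1270 (mod 1891).

1270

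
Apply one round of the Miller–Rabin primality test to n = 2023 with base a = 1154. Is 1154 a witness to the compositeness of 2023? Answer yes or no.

yes

n − 1 = 2022 = 2^1 · 1011, so s = 1 and d = 1011.
x_0 = 1154^1011 mod 2023 = 1896.
x_0 ∉ {1, 2022} and s = 1, so 1154 is a Miller–Rabin witness and 2023 is composite.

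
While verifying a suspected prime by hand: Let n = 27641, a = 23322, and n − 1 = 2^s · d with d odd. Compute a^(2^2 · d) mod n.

n − 1 = 27640 = 2^3 · 3455, so s = 3 and d = 3455.
By repeated squaring, 23322^3455 ≡ 11842 (mod 27641).
x_0 = 11842.
x_1 = 11842^2 mod 27641 = 10171.
x_2 = 10171^2 mod 27641 = 16619.

16619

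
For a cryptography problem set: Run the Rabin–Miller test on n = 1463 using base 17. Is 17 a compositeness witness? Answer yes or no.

n − 1 = 1462 = 2^1 · 731, so s = 1 and d = 731.
x_0 = 17^731 mod 1463 = 61.
x_0 ∉ {1, 1462} and s = 1, so 17 is a Miller–Rabin witness and 1463 is composite.

yes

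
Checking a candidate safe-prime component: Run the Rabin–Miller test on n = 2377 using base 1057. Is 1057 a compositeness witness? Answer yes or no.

n − 1 = 2376 = 2^3 · 297, so s = 3 and d = 297.
x_0 = 1057^297 mod 2377 = 580.
x_0 is neither 1 nor 2376, so continue squaring.
x_1 = 580^2 mod 2377 = 1243.
x_2 = 1243^2 mod 2377 = 2376.
x_2 ≡ −1, so 1057 is not a witness.

no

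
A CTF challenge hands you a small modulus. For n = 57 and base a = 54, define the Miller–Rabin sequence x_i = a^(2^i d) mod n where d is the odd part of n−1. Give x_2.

54

n − 1 = 56 = 2^3 · 7, so s = 3 and d = 7.
Repeated squaring mod 57: 54^1 ≡ 54, 54^2 ≡ 9, 54^4 ≡ 24.
7 = 4 + 2 + 1, so 54^7 ≡ 24·9·54 ≡ 36 (mod 57).
x_0 = 36.
x_1 = 36^2 mod 57 = 42.
x_2 = 42^2 mod 57 = 54.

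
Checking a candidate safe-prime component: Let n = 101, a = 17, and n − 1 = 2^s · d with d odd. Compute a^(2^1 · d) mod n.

1

n − 1 = 100 = 2^2 · 25, so s = 2 and d = 25.
x_0 = 17^25 mod 101 = 100.
x_1 = 100^2 mod 101 = 1.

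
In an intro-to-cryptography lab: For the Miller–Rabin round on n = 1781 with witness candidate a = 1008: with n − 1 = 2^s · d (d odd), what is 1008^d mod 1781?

n − 1 = 1780 = 2^2 · 445, so s = 2 and d = 445.
By repeated squaring, 1008^445 ≡ 514 (mod 1781).

514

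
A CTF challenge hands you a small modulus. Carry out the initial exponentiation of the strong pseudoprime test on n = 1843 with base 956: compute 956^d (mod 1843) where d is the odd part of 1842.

1679

n − 1 = 1842 = 2^1 · 921, so s = 1 and d = 921.
956^921 mod 1843 = 1679.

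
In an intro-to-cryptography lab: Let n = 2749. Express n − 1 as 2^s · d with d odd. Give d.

687

Halving: 2748 → 1374 → 687; 687 is odd.
So 2748 = 2^2 · 687.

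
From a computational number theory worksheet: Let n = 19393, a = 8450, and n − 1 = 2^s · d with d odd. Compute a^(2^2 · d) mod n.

7847

n − 1 = 19392 = 2^6 · 303, so s = 6 and d = 303.
x_0 = 8450^303 mod 19393 = 2483.
x_1 = 2483^2 mod 19393 = 17708.
x_2 = 17708^2 mod 19393 = 7847.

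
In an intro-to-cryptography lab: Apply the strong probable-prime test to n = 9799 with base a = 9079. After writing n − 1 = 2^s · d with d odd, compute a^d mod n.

1656

n − 1 = 9798 = 2^1 · 4899, so s = 1 and d = 4899.
9079^4899 mod 9799 = 1656.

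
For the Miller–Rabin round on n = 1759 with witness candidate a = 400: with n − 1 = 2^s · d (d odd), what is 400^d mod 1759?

n − 1 = 1758 = 2^1 · 879, so s = 1 and d = 879.
400^879 mod 1759 = 1.

1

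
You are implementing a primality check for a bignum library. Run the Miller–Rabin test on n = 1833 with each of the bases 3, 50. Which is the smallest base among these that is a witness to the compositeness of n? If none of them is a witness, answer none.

3

n − 1 = 1832 = 2^3 · 229, so s = 3 and d = 229.
Base 3: x_0 = 3^229 mod 1833 = 627. x_0 is neither 1 nor 1832, so continue squaring. x_1 = 627^2 mod 1833 = 867. x_2 = 867^2 mod 1833 = 159. Reached i = s−1 = 2 without hitting −1: 3 is a Miller–Rabin witness and 1833 is composite.
Base 50: x_0 = 50^229 mod 1833 = 674. x_0 is neither 1 nor 1832, so continue squaring. x_1 = 674^2 mod 1833 = 1525. x_2 = 1525^2 mod 1833 = 1381. Reached i = s−1 = 2 without hitting −1: 50 is a Miller–Rabin witness and 1833 is composite.
The smallest witness among the given bases is 3.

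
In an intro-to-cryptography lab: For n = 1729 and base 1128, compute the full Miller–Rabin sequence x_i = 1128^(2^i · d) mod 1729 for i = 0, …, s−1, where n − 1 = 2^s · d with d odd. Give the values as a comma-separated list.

1065, 1, 1, 1, 1, 1

n − 1 = 1728 = 2^6 · 27, so s = 6 and d = 27.
x_0 = 1128^27 mod 1729 = 1065.
x_1 = 1065^2 mod 1729 = 1.
x_2 = 1^2 mod 1729 = 1.
x_3 = 1^2 mod 1729 = 1.
x_4 = 1^2 mod 1729 = 1.
x_5 = 1^2 mod 1729 = 1.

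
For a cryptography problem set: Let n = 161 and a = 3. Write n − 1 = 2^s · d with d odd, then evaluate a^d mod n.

82

n − 1 = 160 = 2^5 · 5, so s = 5 and d = 5.
3^5 mod 161 = 82.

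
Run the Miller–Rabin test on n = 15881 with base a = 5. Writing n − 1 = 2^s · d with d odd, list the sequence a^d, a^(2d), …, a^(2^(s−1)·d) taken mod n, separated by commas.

4955, 15880, 1

n − 1 = 15880 = 2^3 · 1985, so s = 3 and d = 1985.
x_0 = 5^1985 mod 15881 = 4955.
x_1 = 4955^2 mod 15881 = 15880.
x_2 = 15880^2 mod 15881 = 1.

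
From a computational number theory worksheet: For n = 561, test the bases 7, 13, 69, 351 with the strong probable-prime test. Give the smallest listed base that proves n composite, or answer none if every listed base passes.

7

n − 1 = 560 = 2^4 · 35, so s = 4 and d = 35.
Base 7: x_0 = 7^35 mod 561 = 241. x_0 is neither 1 nor 560, so continue squaring. x_1 = 241^2 mod 561 = 298. x_2 = 298^2 mod 561 = 166. x_3 = 166^2 mod 561 = 67. Reached i = s−1 = 3 without hitting −1: 7 is a Miller–Rabin witness and 561 is composite.
Base 13: x_0 = 13^35 mod 561 = 208. x_0 is neither 1 nor 560, so continue squaring. x_1 = 208^2 mod 561 = 67. x_2 = 67^2 mod 561 = 1. x_2 = 1 but x_1 ≠ ±1, a nontrivial square root of 1 — 13 is a witness and 561 is composite.
Base 69: x_0 = 69^35 mod 561 = 375. x_0 is neither 1 nor 560, so continue squaring. x_1 = 375^2 mod 561 = 375. x_2 = 375^2 mod 561 = 375. x_3 = 375^2 mod 561 = 375. Reached i = s−1 = 3 without hitting −1: 69 is a Miller–Rabin witness and 561 is composite.
Base 351: x_0 = 351^35 mod 561 = 549. x_0 is neither 1 nor 560, so continue squaring. x_1 = 549^2 mod 561 = 144. x_2 = 144^2 mod 561 = 540. x_3 = 540^2 mod 561 = 441. Reached i = s−1 = 3 without hitting −1: 351 is a Miller–Rabin witness and 561 is composite.
The smallest witness among the given bases is 7.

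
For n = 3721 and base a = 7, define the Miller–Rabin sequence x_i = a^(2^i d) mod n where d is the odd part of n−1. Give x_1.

n − 1 = 3720 = 2^3 · 465, so s = 3 and d = 465.
Repeated squaring mod 3721: 7^1 ≡ 7, 7^2 ≡ 49, 7^4 ≡ 2401, 7^8 ≡ 972, 7^16 ≡ 3371, 7^32 ≡ 3428, 7^64 ≡ 266, 7^128 ≡ 57, 7^256 ≡ 3249.
465 = 256 + 128 + 64 + 16 + 1, so 7^465 ≡ 3249·57·266·3371·7 ≡ 3405 (mod 3721).
x_0 = 3405.
x_1 = 3405^2 mod 3721 = 3110.

3110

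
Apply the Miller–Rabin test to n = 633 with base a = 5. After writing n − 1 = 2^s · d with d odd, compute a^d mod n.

n − 1 = 632 = 2^3 · 79, so s = 3 and d = 79.
5^79 mod 633 = 320.

320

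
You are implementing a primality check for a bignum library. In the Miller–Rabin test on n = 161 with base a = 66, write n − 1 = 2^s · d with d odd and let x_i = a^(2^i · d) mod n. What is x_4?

n − 1 = 160 = 2^5 · 5, so s = 5 and d = 5.
x_0 = 66^5 mod 161 = 33.
x_1 = 33^2 mod 161 = 123.
x_2 = 123^2 mod 161 = 156.
x_3 = 156^2 mod 161 = 25.
x_4 = 25^2 mod 161 = 142.

142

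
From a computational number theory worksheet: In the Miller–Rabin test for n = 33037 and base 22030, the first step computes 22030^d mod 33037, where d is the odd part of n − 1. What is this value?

n − 1 = 33036 = 2^2 · 8259, so s = 2 and d = 8259.
By repeated squaring, 22030^8259 ≡ 33036 (mod 33037).

33036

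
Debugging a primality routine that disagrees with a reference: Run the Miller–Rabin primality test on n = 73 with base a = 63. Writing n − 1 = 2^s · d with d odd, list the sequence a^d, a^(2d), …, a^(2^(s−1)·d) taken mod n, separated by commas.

n − 1 = 72 = 2^3 · 9, so s = 3 and d = 9.
x_0 = 63^9 mod 73 = 63.
x_1 = 63^2 mod 73 = 27.
x_2 = 27^2 mod 73 = 72.

63, 27, 72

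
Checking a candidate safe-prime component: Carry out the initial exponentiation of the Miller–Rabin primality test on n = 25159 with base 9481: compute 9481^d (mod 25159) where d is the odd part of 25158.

23219

n − 1 = 25158 = 2^1 · 12579, so s = 1 and d = 12579.
Repeated squaring mod 25159: 9481^1 ≡ 9481, 9481^2 ≡ 21413, 9481^4 ≡ 18953, 9481^8 ≡ 21166, 9481^16 ≡ 18402, 9481^32 ≡ 18623, 9481^64 ≡ 24473, 9481^128 ≡ 17734, 9481^256 ≡ 7256, 9481^512 ≡ 16908, 9481^1024 ≡ 23906, 9481^2048 ≡ 10151, 9481^4096 ≡ 16696, 9481^8192 ≡ 19855.
12579 = 8192 + 4096 + 256 + 32 + 2 + 1, so 9481^12579 ≡ 19855·16696·7256·18623·21413·9481 ≡ 23219 (mod 25159).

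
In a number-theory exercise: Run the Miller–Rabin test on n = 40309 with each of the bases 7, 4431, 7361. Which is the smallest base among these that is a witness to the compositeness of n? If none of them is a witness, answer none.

7

n − 1 = 40308 = 2^2 · 10077, so s = 2 and d = 10077.
Base 7: x_0 = 7^10077 mod 40309 = 6644. x_0 is neither 1 nor 40308, so continue squaring. x_1 = 6644^2 mod 40309 = 4381. Reached i = s−1 = 1 without hitting −1: 7 is a Miller–Rabin witness and 40309 is composite.
Base 4431: x_0 = 4431^10077 mod 40309 = 816. x_0 is neither 1 nor 40308, so continue squaring. x_1 = 816^2 mod 40309 = 20912. Reached i = s−1 = 1 without hitting −1: 4431 is a Miller–Rabin witness and 40309 is composite.
Base 7361: x_0 = 7361^10077 mod 40309 = 18995. x_0 is neither 1 nor 40308, so continue squaring. x_1 = 18995^2 mod 40309 = 4166. Reached i = s−1 = 1 without hitting −1: 7361 is a Miller–Rabin witness and 40309 is composite.
The smallest witness among the given bases is 7.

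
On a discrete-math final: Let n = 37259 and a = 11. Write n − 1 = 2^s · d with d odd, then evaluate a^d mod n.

26075

n − 1 = 37258 = 2^1 · 18629, so s = 1 and d = 18629.
Repeated squaring mod 37259: 11^1 ≡ 11, 11^2 ≡ 121, 11^4 ≡ 14641, 11^8 ≡ 7854, 11^16 ≡ 21671, 11^32 ≡ 19805, 11^64 ≡ 12532, 11^128 ≡ 4339, 11^256 ≡ 11126, 11^512 ≡ 13478, 11^1024 ≡ 18859, 11^2048 ≡ 24726, 11^4096 ≡ 29404, 11^8192 ≡ 121, 11^16384 ≡ 14641.
18629 = 16384 + 2048 + 128 + 64 + 4 + 1, so 11^18629 ≡ 14641·24726·4339·12532·14641·11 ≡ 26075 (mod 37259).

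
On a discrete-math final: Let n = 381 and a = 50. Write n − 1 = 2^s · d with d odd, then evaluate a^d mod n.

47

n − 1 = 380 = 2^2 · 95, so s = 2 and d = 95.
Repeated squaring mod 381: 50^1 ≡ 50, 50^2 ≡ 214, 50^4 ≡ 76, 50^8 ≡ 61, 50^16 ≡ 292, 50^32 ≡ 301, 50^64 ≡ 304.
95 = 64 + 16 + 8 + 4 + 2 + 1, so 50^95 ≡ 304·292·61·76·214·50 ≡ 47 (mod 381).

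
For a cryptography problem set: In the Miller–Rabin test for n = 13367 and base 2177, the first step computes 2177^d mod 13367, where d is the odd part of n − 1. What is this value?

13366

n − 1 = 13366 = 2^1 · 6683, so s = 1 and d = 6683.
2177^6683 mod 13367 = 13366.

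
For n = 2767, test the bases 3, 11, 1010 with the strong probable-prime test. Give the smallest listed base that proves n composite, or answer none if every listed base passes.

n − 1 = 2766 = 2^1 · 1383, so s = 1 and d = 1383.
Base 3: x_0 = 3^1383 mod 2767 = 2766. x_0 = 2766 ≡ −1, so 3 is not a witness.
Base 11: x_0 = 11^1383 mod 2767 = 1. x_0 = 1, so 11 is not a witness.
Base 1010: x_0 = 1010^1383 mod 2767 = 1. x_0 = 1, so 1010 is not a witness.
No listed base is a witness for 2767.

none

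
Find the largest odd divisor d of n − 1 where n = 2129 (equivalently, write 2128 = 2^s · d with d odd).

133

Halving: 2128 → 1064 → 532 → 266 → 133; 133 is odd.
So 2128 = 2^4 · 133.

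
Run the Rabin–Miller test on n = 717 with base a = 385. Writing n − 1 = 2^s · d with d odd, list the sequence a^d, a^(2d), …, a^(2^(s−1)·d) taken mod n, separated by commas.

103, 571

n − 1 = 716 = 2^2 · 179, so s = 2 and d = 179.
x_0 = 385^179 mod 717 = 103.
x_1 = 103^2 mod 717 = 571.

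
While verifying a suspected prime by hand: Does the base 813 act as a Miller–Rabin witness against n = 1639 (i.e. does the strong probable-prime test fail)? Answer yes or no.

yes

n − 1 = 1638 = 2^1 · 819, so s = 1 and d = 819.
Repeated squaring mod 1639: 813^1 ≡ 813, 813^2 ≡ 452, 813^4 ≡ 1068, 813^8 ≡ 1519, 813^16 ≡ 1288, 813^32 ≡ 276, 813^64 ≡ 782, 813^128 ≡ 177, 813^256 ≡ 188, 813^512 ≡ 925.
819 = 512 + 256 + 32 + 16 + 2 + 1, so 813^819 ≡ 925·188·276·1288·452·813 ≡ 1253 (mod 1639).
x_0 = 813^819 mod 1639 = 1253.
x_0 ∉ {1, 1638} and s = 1, so 813 is a Miller–Rabin witness and 1639 is composite.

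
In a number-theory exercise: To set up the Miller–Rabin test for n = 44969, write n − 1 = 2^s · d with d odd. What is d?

5621

Halving: 44968 → 22484 → 11242 → 5621; 5621 is odd.
So 44968 = 2^3 · 5621.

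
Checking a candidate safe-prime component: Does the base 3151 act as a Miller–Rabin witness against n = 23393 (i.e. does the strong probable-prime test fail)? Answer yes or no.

yes

n − 1 = 23392 = 2^5 · 731, so s = 5 and d = 731.
x_0 = 3151^731 mod 23393 = 11742.
x_0 is neither 1 nor 23392, so continue squaring.
x_1 = 11742^2 mod 23393 = 19615.
x_2 = 19615^2 mod 23393 = 3554.
x_3 = 3554^2 mod 23393 = 22089.
x_4 = 22089^2 mod 23393 = 16120.
Reached i = s−1 = 4 without hitting −1: 3151 is a Miller–Rabin witness and 23393 is composite.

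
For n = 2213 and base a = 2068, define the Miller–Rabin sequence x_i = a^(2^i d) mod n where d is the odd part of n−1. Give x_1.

2212

n − 1 = 2212 = 2^2 · 553, so s = 2 and d = 553.
x_0 = 2068^553 mod 2213 = 1083.
x_1 = 1083^2 mod 2213 = 2212.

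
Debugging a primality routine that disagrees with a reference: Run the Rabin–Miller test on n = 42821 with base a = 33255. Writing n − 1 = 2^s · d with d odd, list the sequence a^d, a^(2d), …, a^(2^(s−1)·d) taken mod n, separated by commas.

n − 1 = 42820 = 2^2 · 10705, so s = 2 and d = 10705.
x_0 = 33255^10705 mod 42821 = 35905.
x_1 = 35905^2 mod 42821 = 42820.

35905, 42820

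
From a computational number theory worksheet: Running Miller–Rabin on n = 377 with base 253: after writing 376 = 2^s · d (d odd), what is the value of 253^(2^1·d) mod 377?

4

n − 1 = 376 = 2^3 · 47, so s = 3 and d = 47.
x_0 = 253^47 mod 377 = 375.
x_1 = 375^2 mod 377 = 4.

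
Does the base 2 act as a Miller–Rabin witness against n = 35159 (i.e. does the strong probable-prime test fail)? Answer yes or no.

n − 1 = 35158 = 2^1 · 17579, so s = 1 and d = 17579.
x_0 = 2^17579 mod 35159 = 1.
x_0 = 1, so 2 is not a witness.

no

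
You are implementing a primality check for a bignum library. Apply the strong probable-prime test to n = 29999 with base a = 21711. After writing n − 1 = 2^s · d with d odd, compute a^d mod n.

26732

n − 1 = 29998 = 2^1 · 14999, so s = 1 and d = 14999.
Repeated squaring mod 29999: 21711^1 ≡ 21711, 21711^2 ≡ 23233, 21711^4 ≡ 282, 21711^8 ≡ 19526, 21711^16 ≡ 7385, 21711^32 ≡ 43, 21711^64 ≡ 1849, 21711^128 ≡ 28914, 21711^256 ≡ 7264, 21711^512 ≡ 27454, 21711^1024 ≡ 27240, 21711^2048 ≡ 22334, 21711^4096 ≡ 14183, 21711^8192 ≡ 14194.
14999 = 8192 + 4096 + 2048 + 512 + 128 + 16 + 4 + 2 + 1, so 21711^14999 ≡ 14194·14183·22334·27454·28914·7385·282·23233·21711 ≡ 26732 (mod 29999).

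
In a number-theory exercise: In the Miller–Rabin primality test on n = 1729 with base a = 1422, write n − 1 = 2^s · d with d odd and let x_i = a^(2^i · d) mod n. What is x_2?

1

n − 1 = 1728 = 2^6 · 27, so s = 6 and d = 27.
Repeated squaring mod 1729: 1422^1 ≡ 1422, 1422^2 ≡ 883, 1422^4 ≡ 1639, 1422^8 ≡ 1184, 1422^16 ≡ 1366.
27 = 16 + 8 + 2 + 1, so 1422^27 ≡ 1366·1184·883·1422 ≡ 1464 (mod 1729).
x_0 = 1464.
x_1 = 1464^2 mod 1729 = 1065.
x_2 = 1065^2 mod 1729 = 1.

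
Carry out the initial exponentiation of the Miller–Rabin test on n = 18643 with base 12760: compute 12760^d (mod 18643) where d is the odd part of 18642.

n − 1 = 18642 = 2^1 · 9321, so s = 1 and d = 9321.
Repeated squaring mod 18643: 12760^1 ≡ 12760, 12760^2 ≡ 8281, 12760^4 ≡ 6007, 12760^8 ≡ 9844, 12760^16 ≡ 16665, 12760^32 ≡ 16097, 12760^64 ≡ 12995, 12760^128 ≡ 1731, 12760^256 ≡ 13481, 12760^512 ≡ 5397, 12760^1024 ≡ 7243, 12760^2048 ≡ 18290, 12760^4096 ≡ 12751, 12760^8192 ≡ 2398.
9321 = 8192 + 1024 + 64 + 32 + 8 + 1, so 12760^9321 ≡ 2398·7243·12995·16097·9844·12760 ≡ 12741 (mod 18643).

12741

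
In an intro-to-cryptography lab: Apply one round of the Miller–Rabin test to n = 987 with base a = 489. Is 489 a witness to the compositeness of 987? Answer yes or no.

yes

n − 1 = 986 = 2^1 · 493, so s = 1 and d = 493.
x_0 = 489^493 mod 987 = 90.
x_0 ∉ {1, 986} and s = 1, so 489 is a Miller–Rabin witness and 987 is composite.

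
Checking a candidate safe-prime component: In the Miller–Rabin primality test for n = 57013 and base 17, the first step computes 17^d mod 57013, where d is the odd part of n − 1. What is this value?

n − 1 = 57012 = 2^2 · 14253, so s = 2 and d = 14253.
By repeated squaring, 17^14253 ≡ 41620 (mod 57013).

41620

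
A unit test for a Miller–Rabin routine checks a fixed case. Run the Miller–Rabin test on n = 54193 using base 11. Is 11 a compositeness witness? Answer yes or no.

no

n − 1 = 54192 = 2^4 · 3387, so s = 4 and d = 3387.
By repeated squaring, 11^3387 ≡ 22612 (mod 54193).
x_0 = 11^3387 mod 54193 = 22612.
x_0 is neither 1 nor 54192, so continue squaring.
x_1 = 22612^2 mod 54193 = 45782.
x_2 = 45782^2 mod 54193 = 23056.
x_3 = 23056^2 mod 54193 = 54192.
x_3 ≡ −1, so 11 is not a witness.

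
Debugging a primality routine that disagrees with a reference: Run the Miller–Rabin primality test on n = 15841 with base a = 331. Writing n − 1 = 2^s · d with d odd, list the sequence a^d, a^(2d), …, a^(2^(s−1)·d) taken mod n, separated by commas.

7687, 3039, 218, 1, 1

n − 1 = 15840 = 2^5 · 495, so s = 5 and d = 495.
x_0 = 331^495 mod 15841 = 7687.
x_1 = 7687^2 mod 15841 = 3039.
x_2 = 3039^2 mod 15841 = 218.
x_3 = 218^2 mod 15841 = 1.
x_4 = 1^2 mod 15841 = 1.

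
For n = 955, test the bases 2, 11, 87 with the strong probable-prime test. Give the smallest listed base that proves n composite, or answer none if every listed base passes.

2

n − 1 = 954 = 2^1 · 477, so s = 1 and d = 477.
Base 2: x_0 = 2^477 mod 955 = 577. x_0 ∉ {1, 954} and s = 1, so 2 is a Miller–Rabin witness and 955 is composite.
Base 11: x_0 = 11^477 mod 955 = 261. x_0 ∉ {1, 954} and s = 1, so 11 is a Miller–Rabin witness and 955 is composite.
Base 87: x_0 = 87^477 mod 955 = 262. x_0 ∉ {1, 954} and s = 1, so 87 is a Miller–Rabin witness and 955 is composite.
The smallest witness among the given bases is 2.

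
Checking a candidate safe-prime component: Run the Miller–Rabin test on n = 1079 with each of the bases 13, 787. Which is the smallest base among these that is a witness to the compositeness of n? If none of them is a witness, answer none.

n − 1 = 1078 = 2^1 · 539, so s = 1 and d = 539.
Base 13: x_0 = 13^539 mod 1079 = 637. x_0 ∉ {1, 1078} and s = 1, so 13 is a Miller–Rabin witness and 1079 is composite.
Base 787: x_0 = 787^539 mod 1079 = 132. x_0 ∉ {1, 1078} and s = 1, so 787 is a Miller–Rabin witness and 1079 is composite.
The smallest witness among the given bases is 13.

13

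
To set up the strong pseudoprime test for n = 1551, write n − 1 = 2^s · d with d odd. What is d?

Halving: 1550 → 775; 775 is odd.
So 1550 = 2^1 · 775.

775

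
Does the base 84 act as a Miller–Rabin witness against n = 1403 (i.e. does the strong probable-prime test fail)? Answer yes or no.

yes

n − 1 = 1402 = 2^1 · 701, so s = 1 and d = 701.
Repeated squaring mod 1403: 84^1 ≡ 84, 84^2 ≡ 41, 84^4 ≡ 278, 84^8 ≡ 119, 84^16 ≡ 131, 84^32 ≡ 325, 84^64 ≡ 400, 84^128 ≡ 58, 84^256 ≡ 558, 84^512 ≡ 1301.
701 = 512 + 128 + 32 + 16 + 8 + 4 + 1, so 84^701 ≡ 1301·58·325·131·119·278·84 ≡ 755 (mod 1403).
x_0 = 84^701 mod 1403 = 755.
x_0 ∉ {1, 1402} and s = 1, so 84 is a Miller–Rabin witness and 1403 is composite.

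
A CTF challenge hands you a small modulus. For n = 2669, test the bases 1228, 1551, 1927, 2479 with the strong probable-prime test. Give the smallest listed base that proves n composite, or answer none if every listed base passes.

1551

n − 1 = 2668 = 2^2 · 667, so s = 2 and d = 667.
Base 1228: x_0 = 1228^667 mod 2669 = 1441. x_0 is neither 1 nor 2668, so continue squaring. x_1 = 1441^2 mod 2669 = 2668. x_1 ≡ −1, so 1228 is not a witness.
Base 1551: x_0 = 1551^667 mod 2669 = 931. x_0 is neither 1 nor 2668, so continue squaring. x_1 = 931^2 mod 2669 = 2005. Reached i = s−1 = 1 without hitting −1: 1551 is a Miller–Rabin witness and 2669 is composite.
Base 1927: x_0 = 1927^667 mod 2669 = 1025. x_0 is neither 1 nor 2668, so continue squaring. x_1 = 1025^2 mod 2669 = 1708. Reached i = s−1 = 1 without hitting −1: 1927 is a Miller–Rabin witness and 2669 is composite.
Base 2479: x_0 = 2479^667 mod 2669 = 571. x_0 is neither 1 nor 2668, so continue squaring. x_1 = 571^2 mod 2669 = 423. Reached i = s−1 = 1 without hitting −1: 2479 is a Miller–Rabin witness and 2669 is composite.
The smallest witness among the given bases is 1551.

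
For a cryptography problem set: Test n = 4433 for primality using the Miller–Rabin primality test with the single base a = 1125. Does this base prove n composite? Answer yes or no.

yes

n − 1 = 4432 = 2^4 · 277, so s = 4 and d = 277.
x_0 = 1125^277 mod 4433 = 878.
x_0 is neither 1 nor 4432, so continue squaring.
x_1 = 878^2 mod 4433 = 3975.
x_2 = 3975^2 mod 4433 = 1413.
x_3 = 1413^2 mod 4433 = 1719.
Reached i = s−1 = 3 without hitting −1: 1125 is a Miller–Rabin witness and 4433 is composite.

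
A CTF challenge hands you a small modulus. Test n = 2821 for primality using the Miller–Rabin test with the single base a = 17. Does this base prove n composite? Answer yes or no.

no

n − 1 = 2820 = 2^2 · 705, so s = 2 and d = 705.
x_0 = 17^705 mod 2821 = 2820.
x_0 = 2820 ≡ −1, so 17 is not a witness.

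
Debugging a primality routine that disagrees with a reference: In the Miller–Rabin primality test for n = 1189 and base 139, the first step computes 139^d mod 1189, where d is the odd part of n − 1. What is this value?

n − 1 = 1188 = 2^2 · 297, so s = 2 and d = 297.
139^297 mod 1189 = 625.

625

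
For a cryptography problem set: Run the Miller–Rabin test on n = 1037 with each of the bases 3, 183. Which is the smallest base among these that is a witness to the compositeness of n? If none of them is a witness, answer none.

n − 1 = 1036 = 2^2 · 259, so s = 2 and d = 259.
Base 3: x_0 = 3^259 mod 1037 = 163. x_0 is neither 1 nor 1036, so continue squaring. x_1 = 163^2 mod 1037 = 644. Reached i = s−1 = 1 without hitting −1: 3 is a Miller–Rabin witness and 1037 is composite.
Base 183: x_0 = 183^259 mod 1037 = 854. x_0 is neither 1 nor 1036, so continue squaring. x_1 = 854^2 mod 1037 = 305. Reached i = s−1 = 1 without hitting −1: 183 is a Miller–Rabin witness and 1037 is composite.
The smallest witness among the given bases is 3.

3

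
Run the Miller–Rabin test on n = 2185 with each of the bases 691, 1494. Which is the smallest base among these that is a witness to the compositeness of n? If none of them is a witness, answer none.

none

n − 1 = 2184 = 2^3 · 273, so s = 3 and d = 273.
Base 691: x_0 = 691^273 mod 2185 = 1. x_0 = 1, so 691 is not a witness.
Base 1494: x_0 = 1494^273 mod 2185 = 2184. x_0 = 2184 ≡ −1, so 1494 is not a witness.
No listed base is a witness for 2185.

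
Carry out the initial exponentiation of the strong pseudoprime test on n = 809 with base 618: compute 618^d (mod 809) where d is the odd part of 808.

1

n − 1 = 808 = 2^3 · 101, so s = 3 and d = 101.
Repeated squaring mod 809: 618^1 ≡ 618, 618^2 ≡ 76, 618^4 ≡ 113, 618^8 ≡ 634, 618^16 ≡ 692, 618^32 ≡ 745, 618^64 ≡ 51.
101 = 64 + 32 + 4 + 1, so 618^101 ≡ 51·745·113·618 ≡ 1 (mod 809).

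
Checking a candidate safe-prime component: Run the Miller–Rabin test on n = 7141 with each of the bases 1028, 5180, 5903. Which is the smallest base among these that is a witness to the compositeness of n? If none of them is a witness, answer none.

n − 1 = 7140 = 2^2 · 1785, so s = 2 and d = 1785.
Base 1028: x_0 = 1028^1785 mod 7141 = 660. x_0 is neither 1 nor 7140, so continue squaring. x_1 = 660^2 mod 7141 = 7140. x_1 ≡ −1, so 1028 is not a witness.
Base 5180: x_0 = 5180^1785 mod 7141 = 2146. x_0 is neither 1 nor 7140, so continue squaring. x_1 = 2146^2 mod 7141 = 6512. Reached i = s−1 = 1 without hitting −1: 5180 is a Miller–Rabin witness and 7141 is composite.
Base 5903: x_0 = 5903^1785 mod 7141 = 1583. x_0 is neither 1 nor 7140, so continue squaring. x_1 = 1583^2 mod 7141 = 6539. Reached i = s−1 = 1 without hitting −1: 5903 is a Miller–Rabin witness and 7141 is composite.
The smallest witness among the given bases is 5180.

5180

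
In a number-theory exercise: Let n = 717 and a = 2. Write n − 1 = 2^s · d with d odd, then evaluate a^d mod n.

n − 1 = 716 = 2^2 · 179, so s = 2 and d = 179.
By repeated squaring, 2^179 ≡ 338 (mod 717).

338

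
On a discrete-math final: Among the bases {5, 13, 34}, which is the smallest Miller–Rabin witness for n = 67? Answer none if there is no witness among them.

n − 1 = 66 = 2^1 · 33, so s = 1 and d = 33.
Base 5: x_0 = 5^33 mod 67 = 66. x_0 = 66 ≡ −1, so 5 is not a witness.
Base 13: x_0 = 13^33 mod 67 = 66. x_0 = 66 ≡ −1, so 13 is not a witness.
Base 34: x_0 = 34^33 mod 67 = 66. x_0 = 66 ≡ −1, so 34 is not a witness.
No listed base is a witness for 67.

none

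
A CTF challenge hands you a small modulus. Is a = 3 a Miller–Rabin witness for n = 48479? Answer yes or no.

n − 1 = 48478 = 2^1 · 24239, so s = 1 and d = 24239.
Repeated squaring mod 48479: 3^1 ≡ 3, 3^2 ≡ 9, 3^4 ≡ 81, 3^8 ≡ 6561, 3^16 ≡ 45848, 3^32 ≡ 38143, 3^64 ≡ 33659, 3^128 ≡ 22530, 3^256 ≡ 25770, 3^512 ≡ 27558, 3^1024 ≡ 19829, 3^2048 ≡ 24551, 3^4096 ≡ 12194, 3^8192 ≡ 8543, 3^16384 ≡ 21954.
24239 = 16384 + 4096 + 2048 + 1024 + 512 + 128 + 32 + 8 + 4 + 2 + 1, so 3^24239 ≡ 21954·12194·24551·19829·27558·22530·38143·6561·81·9·3 ≡ 1 (mod 48479).
x_0 = 3^24239 mod 48479 = 1.
x_0 = 1, so 3 is not a witness.

no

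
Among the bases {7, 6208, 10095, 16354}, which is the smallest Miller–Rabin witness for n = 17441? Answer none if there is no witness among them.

7

n − 1 = 17440 = 2^5 · 545, so s = 5 and d = 545.
Base 7: x_0 = 7^545 mod 17441 = 405. x_0 is neither 1 nor 17440, so continue squaring. x_1 = 405^2 mod 17441 = 7056. x_2 = 7056^2 mod 17441 = 10522. x_3 = 10522^2 mod 17441 = 14457. x_4 = 14457^2 mod 17441 = 9346. Reached i = s−1 = 4 without hitting −1: 7 is a Miller–Rabin witness and 17441 is composite.
Base 6208: x_0 = 6208^545 mod 17441 = 9121. x_0 is neither 1 nor 17440, so continue squaring. x_1 = 9121^2 mod 17441 = 16512. x_2 = 16512^2 mod 17441 = 8432. x_3 = 8432^2 mod 17441 = 9108. x_4 = 9108^2 mod 17441 = 6268. Reached i = s−1 = 4 without hitting −1: 6208 is a Miller–Rabin witness and 17441 is composite.
Base 10095: x_0 = 10095^545 mod 17441 = 4321. x_0 is neither 1 nor 17440, so continue squaring. x_1 = 4321^2 mod 17441 = 9171. x_2 = 9171^2 mod 17441 = 6739. x_3 = 6739^2 mod 17441 = 15198. x_4 = 15198^2 mod 17441 = 8041. Reached i = s−1 = 4 without hitting −1: 10095 is a Miller–Rabin witness and 17441 is composite.
Base 16354: x_0 = 16354^545 mod 17441 = 15500. x_0 is neither 1 nor 17440, so continue squaring. x_1 = 15500^2 mod 17441 = 225. x_2 = 225^2 mod 17441 = 15743. x_3 = 15743^2 mod 17441 = 5439. x_4 = 5439^2 mod 17441 = 2785. Reached i = s−1 = 4 without hitting −1: 16354 is a Miller–Rabin witness and 17441 is composite.
The smallest witness among the given bases is 7.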